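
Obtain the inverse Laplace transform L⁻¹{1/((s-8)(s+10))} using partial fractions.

Decompose: A/(s-8) + B/(s+10). A = 1/18, B = -1/18. f(t) = (e^(8t) - e^(-10t))/18

Final answer: (e^(8t) - e^(-10t))/18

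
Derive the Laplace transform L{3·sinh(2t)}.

L{sinh(ωt)} = ω/(s² - ω²), so L{sinh(2t)} = 2/(s² - 4). Then L{3·sinh(2t)} = 3·2/(s² - 4) = 6/(s² - 4)

Final answer: 6/(s² - 4)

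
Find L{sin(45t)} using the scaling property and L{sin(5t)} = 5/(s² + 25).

Using L{f(at)} = (1/a)F(s/a) with a=9: L{sin(45t)} = (1/9) · 5/((s/9)² + 25) = (1/9) · 5·81/(s² + 2025) = 45/(s² + 2025)

Final answer: 45/(s² + 2025)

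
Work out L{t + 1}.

L{t + 1} = L{t} + L{1} = 1/s² + 1/s

Final answer: 1/s² + 1/s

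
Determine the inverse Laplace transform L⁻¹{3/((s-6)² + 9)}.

Using frequency shift, L⁻¹{3/((s-6)² + 9)} = e^(6t)·sin(3t)

Final answer: e^(6t)·sin(3t)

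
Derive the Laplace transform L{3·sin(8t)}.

L{sin(ωt)} = ω/(s² + ω²), so L{sin(8t)} = 8/(s² + 64). Then L{3·sin(8t)} = 3·8/(s² + 64) = 24/(s² + 64)

Final answer: 24/(s² + 64)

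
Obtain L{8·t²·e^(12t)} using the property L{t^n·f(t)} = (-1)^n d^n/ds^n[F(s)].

L{e^(12t)} = 1/(s-12). d/ds[1/(s-12)] = -1/(s-12)². d²/ds²[1/(s-12)] = 2/(s-12)³. So L{t²·e^(12t)} = (-1)² · 2/(s-12)³ = 2/(s-12)³. Then L{8·t²·e^(12t)} = 8·2/(s-12)³ = 16/(s-12)³

Final answer: 16/(s-12)³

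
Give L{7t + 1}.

L{7t + 1} = 7·L{t} + L{1} = 7/s² + 1/s

Final answer: 7/s² + 1/s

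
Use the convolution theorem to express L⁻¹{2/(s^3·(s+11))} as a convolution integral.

2/(s^3·(s+11)) = (2/s^3)·(1/(s+11)) = L{t^2}·L{e^(-11t)}. So f(t) = t^2*e^(-11t) = ∫₀ᵗ τ^2·e^(-11(t-τ)) dτ

Final answer: ∫₀ᵗ τ^2·e^(-11(t-τ)) dτ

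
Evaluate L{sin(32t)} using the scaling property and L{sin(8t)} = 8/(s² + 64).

Using L{f(at)} = (1/a)F(s/a) with a=4: L{sin(32t)} = (1/4) · 8/((s/4)² + 64) = (1/4) · 8·16/(s² + 1024) = 32/(s² + 1024)

Final answer: 32/(s² + 1024)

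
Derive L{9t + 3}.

L{9t + 3} = 9·L{t} + 3·L{1} = 9/s² + 3/s

Final answer: 9/s² + 3/s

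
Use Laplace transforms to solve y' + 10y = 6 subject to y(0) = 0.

sY + 10Y = 6/s. Y = 6/(s(s+10)). Partial fractions: Y = 3/5/s - 3/5/(s+10)

Final answer: y(t) = 3/5(1 - e^(-10t))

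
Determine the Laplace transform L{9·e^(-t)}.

L{e^(at)} = 1/(s-a), so L{e^(-t)} = 1/(s+1). Then L{9·e^(-t)} = 9/(s+1)

Final answer: 9/(s+1)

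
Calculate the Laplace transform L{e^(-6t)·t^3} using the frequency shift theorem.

L{e^(at)·t^n} = n!/(s-a)^(n+1), so L{e^(-6t)·t^3} = 6/(s+6)^4

Final answer: 6/(s+6)^4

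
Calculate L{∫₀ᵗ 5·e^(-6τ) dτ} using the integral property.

L{∫₀ᵗ f(τ)dτ} = F(s)/s with F(s) = 5/(s+6), so L{∫₀ᵗ 5·e^(-6τ) dτ} = 5/(s(s+6))

Final answer: 5/(s(s+6))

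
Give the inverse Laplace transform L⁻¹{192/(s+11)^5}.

L⁻¹{n!/(s-a)^(n+1)} = t^n·e^(at) with n=4, a=-11. So L⁻¹{24/(s+11)^5} = t^4·e^(-11t), and L⁻¹{192/(s+11)^5} = (192/24)·t^4·e^(-11t) = 8·t^4·e^(-11t)

Final answer: 8·t^4·e^(-11t)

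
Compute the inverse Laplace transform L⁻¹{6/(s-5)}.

L⁻¹{1/(s-a)} = e^(at), so L⁻¹{1/(s-5)} = e^(5t), and L⁻¹{6/(s-5)} = 6·e^(5t)

Final answer: 6·e^(5t)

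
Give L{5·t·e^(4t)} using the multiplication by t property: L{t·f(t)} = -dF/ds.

Using L{t^n·e^(at)} = n!/(s-a)^(n+1), L{t·e^(4t)} = 1/(s-4)^2, so L{5·t·e^(4t)} = 5·1/(s-4)^2 = 5/(s-4)^2

Final answer: 5/(s-4)^2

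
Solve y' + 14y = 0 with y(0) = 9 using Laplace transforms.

L{y'} + 14L{y} = 0. sY - 9 + 14Y = 0. Y(s+14) = 9. Y = 9/(s+14)

Final answer: y(t) = 9e^(-14t)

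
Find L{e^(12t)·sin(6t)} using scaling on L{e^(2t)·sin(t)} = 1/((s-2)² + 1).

Scaling with a=6: L{e^(12t)·sin(6t)} = (1/6) · 1/((s/6-2)² + 1). Simplifying: 6/((s-12)² + 36)

Final answer: 6/((s-12)² + 36)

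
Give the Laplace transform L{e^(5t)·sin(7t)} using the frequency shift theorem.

Frequency shift: L{e^(at)f(t)} = F(s-a). L{e^(5t)·sin(7t)} = 7/((s-5)² + 49)

Final answer: 7/((s-5)² + 49)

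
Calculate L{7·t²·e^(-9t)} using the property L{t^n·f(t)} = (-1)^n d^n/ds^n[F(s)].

L{e^(-9t)} = 1/(s+9). d/ds[1/(s+9)] = -1/(s+9)². d²/ds²[1/(s+9)] = 2/(s+9)³. So L{t²·e^(-9t)} = (-1)² · 2/(s+9)³ = 2/(s+9)³. Then L{7·t²·e^(-9t)} = 7·2/(s+9)³ = 14/(s+9)³

Final answer: 14/(s+9)³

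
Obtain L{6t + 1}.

L{6t + 1} = 6·L{t} + L{1} = 6/s² + 1/s

Final answer: 6/s² + 1/s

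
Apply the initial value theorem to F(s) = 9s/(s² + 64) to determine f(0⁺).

f(0⁺) = lim_{s→∞} s·9s/(s² + 64) = lim_{s→∞} 9s²/(s² + 64) = 9

Final answer: 9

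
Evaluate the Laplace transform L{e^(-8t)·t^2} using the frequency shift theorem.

L{e^(at)·t^n} = n!/(s-a)^(n+1), so L{e^(-8t)·t^2} = 2/(s+8)^3

Final answer: 2/(s+8)^3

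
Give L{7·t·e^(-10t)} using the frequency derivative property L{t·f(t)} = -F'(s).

L{e^(-10t)} = 1/(s+10). By frequency derivative: L{t·e^(-10t)} = -d/ds[1/(s+10)] = -(-1)/(s+10)² = 1/(s+10)². Then L{7·t·e^(-10t)} = 7·1/(s+10)² = 7/(s+10)²

Final answer: 7/(s+10)²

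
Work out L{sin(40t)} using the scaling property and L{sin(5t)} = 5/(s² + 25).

Using L{f(at)} = (1/a)F(s/a) with a=8: L{sin(40t)} = (1/8) · 5/((s/8)² + 25) = (1/8) · 5·64/(s² + 1600) = 40/(s² + 1600)

Final answer: 40/(s² + 1600)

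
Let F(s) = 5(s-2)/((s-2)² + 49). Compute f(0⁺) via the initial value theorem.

f(0⁺) = lim_{s→∞} sF(s) = lim_{s→∞} 5s(s-2)/((s-2)² + 49) = 5

Final answer: 5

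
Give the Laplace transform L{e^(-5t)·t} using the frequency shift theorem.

L{e^(at)·t^n} = n!/(s-a)^(n+1), so L{e^(-5t)·t} = 1/(s+5)^2

Final answer: 1/(s+5)^2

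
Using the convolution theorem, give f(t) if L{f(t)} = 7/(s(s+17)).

7/(s(s+17)) = (7/s)·(1/(s+17)) = L{7}·L{e^(-17t)}. By convolution, f(t) = 7*e^(-17t) = ∫₀ᵗ 7·e^(-17τ) dτ = 7·(1 - e^(-17t))/17

Final answer: 7·(1 - e^(-17t))/17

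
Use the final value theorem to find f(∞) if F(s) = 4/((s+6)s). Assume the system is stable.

f(∞) = lim_{s→0} sF(s) = lim_{s→0} 4/(s+6) = 2/3

Final answer: 2/3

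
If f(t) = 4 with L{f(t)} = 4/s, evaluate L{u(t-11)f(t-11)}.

Time shift theorem: L{u(t-a)f(t-a)} = e^(-as)F(s). Here a=11, F(s) = 4/s, so L{u(t-11)f(t-11)} = e^(-11s)·4/s

Final answer: e^(-11s)·4/s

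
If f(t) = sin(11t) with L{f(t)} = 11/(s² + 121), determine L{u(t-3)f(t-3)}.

Time shift theorem: L{u(t-a)f(t-a)} = e^(-as)F(s). Here a=3, F(s) = 11/(s² + 121), so L{u(t-3)f(t-3)} = e^(-3s)·11/(s² + 121)

Final answer: e^(-3s)·11/(s² + 121)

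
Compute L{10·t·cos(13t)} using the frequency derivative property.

L{cos(13t)} = s/(s² + 169). Derivative: d/ds[s/(s² + 169)] = [(s² + 169) - s·2s]/(s² + 169)² = (169 - s²)/(s² + 169)². So L{t·cos(13t)} = -F'(s) = (s² - 169)/(s² + 169)². Then L{10·t·cos(13t)} = 10·(s² - 169)/(s² + 169)²

Final answer: 10·(s² - 169)/(s² + 169)²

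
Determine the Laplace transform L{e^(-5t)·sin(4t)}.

L{e^(at)·sin(ωt)} = ω/((s-a)² + ω²), so L{e^(-5t)·sin(4t)} = 4/((s+5)² + 16)

Final answer: 4/((s+5)² + 16)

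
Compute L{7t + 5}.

L{7t + 5} = 7·L{t} + 5·L{1} = 7/s² + 5/s

Final answer: 7/s² + 5/s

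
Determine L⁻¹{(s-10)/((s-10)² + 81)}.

Using frequency shift: L⁻¹{(s-a)/((s-a)² + b²)} = e^(at)cos(bt). Here a=10, b=9

Final answer: e^(10t)·cos(9t)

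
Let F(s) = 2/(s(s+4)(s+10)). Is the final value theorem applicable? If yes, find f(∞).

Poles of sF(s) = 2/((s+4)(s+10)) are at s = -4 and s = -10, both in the left half-plane. Theorem applies. f(∞) = lim_{s→0} sF(s) = 2/(4·10) = 1/20

Final answer: 1/20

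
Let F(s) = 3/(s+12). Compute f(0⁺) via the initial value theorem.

f(0⁺) = lim_{s→∞} s·3/(s+12) = lim_{s→∞} 3s/(s+12) = 3

Final answer: 3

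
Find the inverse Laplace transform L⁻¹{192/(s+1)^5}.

L⁻¹{n!/(s-a)^(n+1)} = t^n·e^(at) with n=4, a=-1. So L⁻¹{24/(s+1)^5} = t^4·e^(-t), and L⁻¹{192/(s+1)^5} = (192/24)·t^4·e^(-t) = 8·t^4·e^(-t)

Final answer: 8·t^4·e^(-t)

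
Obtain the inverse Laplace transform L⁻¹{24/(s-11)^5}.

L⁻¹{n!/(s-a)^(n+1)} = t^n·e^(at), so L⁻¹{24/(s-11)^5} = t^4·e^(11t)

Final answer: t^4·e^(11t)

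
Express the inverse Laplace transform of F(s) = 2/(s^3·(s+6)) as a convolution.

2/(s^3·(s+6)) = (2/s^3)·(1/(s+6)) = L{t^2}·L{e^(-6t)}. So f(t) = t^2*e^(-6t) = ∫₀ᵗ τ^2·e^(-6(t-τ)) dτ

Final answer: ∫₀ᵗ τ^2·e^(-6(t-τ)) dτ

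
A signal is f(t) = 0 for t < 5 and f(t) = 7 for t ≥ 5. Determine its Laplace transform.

f(t) = 7·u(t-5). L{u(t-5)} = e^(-5s)/s, so L{f(t)} = 7·e^(-5s)/s

Final answer: 7·e^(-5s)/s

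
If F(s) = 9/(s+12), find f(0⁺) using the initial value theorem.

f(0⁺) = lim_{s→∞} s·9/(s+12) = lim_{s→∞} 9s/(s+12) = 9

Final answer: 9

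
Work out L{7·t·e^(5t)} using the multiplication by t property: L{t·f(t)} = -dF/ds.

Using L{t^n·e^(at)} = n!/(s-a)^(n+1), L{t·e^(5t)} = 1/(s-5)^2, so L{7·t·e^(5t)} = 7·1/(s-5)^2 = 7/(s-5)^2

Final answer: 7/(s-5)^2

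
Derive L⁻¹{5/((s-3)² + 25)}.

Form: b/((s-a)² + b²) → e^(at)sin(bt). With a=3, b=5

Final answer: e^(3t)·sin(5t)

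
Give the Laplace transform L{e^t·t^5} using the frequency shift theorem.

L{e^(at)·t^n} = n!/(s-a)^(n+1), so L{e^t·t^5} = 120/(s-1)^6

Final answer: 120/(s-1)^6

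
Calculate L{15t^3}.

L{t^n} = n!/s^(n+1). So L{15t^3} = 15·3!/s^4 = 90/s^4

Final answer: 90/s^4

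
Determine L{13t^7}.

L{t^n} = n!/s^(n+1). So L{13t^7} = 13·7!/s^8 = 65520/s^8

Final answer: 65520/s^8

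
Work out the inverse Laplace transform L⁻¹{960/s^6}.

L⁻¹{n!/s^(n+1)} = t^n with n=5. So L⁻¹{120/s^6} = t^5, and L⁻¹{960/s^6} = (960/120)·t^5 = 8·t^5

Final answer: 8·t^5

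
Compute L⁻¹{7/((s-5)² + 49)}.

Form: b/((s-a)² + b²) → e^(at)sin(bt). With a=5, b=7

Final answer: e^(5t)·sin(7t)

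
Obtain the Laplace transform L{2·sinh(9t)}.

L{sinh(ωt)} = ω/(s² - ω²), so L{sinh(9t)} = 9/(s² - 81). Then L{2·sinh(9t)} = 2·9/(s² - 81) = 18/(s² - 81)

Final answer: 18/(s² - 81)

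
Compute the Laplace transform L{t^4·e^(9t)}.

L{t^n·e^(at)} = n!/(s-a)^(n+1), so L{t^4·e^(9t)} = 24/(s-9)^5

Final answer: 24/(s-9)^5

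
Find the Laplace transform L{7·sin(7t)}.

L{sin(ωt)} = ω/(s² + ω²), so L{sin(7t)} = 7/(s² + 49). Then L{7·sin(7t)} = 7·7/(s² + 49) = 49/(s² + 49)

Final answer: 49/(s² + 49)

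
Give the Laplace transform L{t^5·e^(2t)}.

L{t^n·e^(at)} = n!/(s-a)^(n+1), so L{t^5·e^(2t)} = 120/(s-2)^6

Final answer: 120/(s-2)^6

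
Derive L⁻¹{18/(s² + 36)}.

This is the form c·a/(s² + a²) with a = 6, c = 3. L⁻¹ = 3·sin(6t)

Final answer: 3·sin(6t)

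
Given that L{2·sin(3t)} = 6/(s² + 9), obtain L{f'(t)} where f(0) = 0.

L{f'(t)} = s·F(s) - f(0) = s·6/(s² + 9) - 0 = 6s/(s² + 9)

Final answer: 6s/(s² + 9)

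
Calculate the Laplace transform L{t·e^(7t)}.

L{t^n·e^(at)} = n!/(s-a)^(n+1), so L{t·e^(7t)} = 1/(s-7)^2

Final answer: 1/(s-7)^2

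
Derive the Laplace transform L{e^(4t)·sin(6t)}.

L{e^(at)·sin(ωt)} = ω/((s-a)² + ω²), so L{e^(4t)·sin(6t)} = 6/((s-4)² + 36)

Final answer: 6/((s-4)² + 36)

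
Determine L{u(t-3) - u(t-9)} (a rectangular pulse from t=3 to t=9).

L{u(t-a)} = e^(-as)/s. L{u(t-3) - u(t-9)} = (e^(-3s) - e^(-9s))/s

Final answer: (e^(-3s) - e^(-9s))/s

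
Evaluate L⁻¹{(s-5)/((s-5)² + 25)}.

Using frequency shift: L⁻¹{(s-a)/((s-a)² + b²)} = e^(at)cos(bt). Here a=5, b=5

Final answer: e^(5t)·cos(5t)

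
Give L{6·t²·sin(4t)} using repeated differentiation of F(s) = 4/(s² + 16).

F(s) = 4/(s² + 16). F'(s) = -8s/(s² + 16)². F''(s) = -8(16 - 3s²)/(s² + 16)³ = (24s² - 128)/(s² + 16)³. So L{t²·sin(4t)} = (-1)² F''(s) = (24s² - 128)/(s² + 16)³. Then L{6·t²·sin(4t)} = 6·(24s² - 128)/(s² + 16)³ = (144s² - 768)/(s² + 16)³

Final answer: (144s² - 768)/(s² + 16)³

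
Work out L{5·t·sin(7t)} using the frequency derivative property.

L{sin(7t)} = 7/(s² + 49). By L{t·f(t)} = -F'(s): -d/ds[7/(s² + 49)] = -(7)·(-2s)/(s² + 49)² = 14s/(s² + 49)². Then L{5·t·sin(7t)} = 5·14s/(s² + 49)² = 70s/(s² + 49)²

Final answer: 70s/(s² + 49)²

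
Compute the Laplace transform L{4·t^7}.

L{t^n} = n!/s^(n+1), so L{t^7} = 5040/s^8. Then L{4·t^7} = 4·5040/s^8 = 20160/s^8

Final answer: 20160/s^8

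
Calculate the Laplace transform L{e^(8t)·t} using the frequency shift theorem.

L{e^(at)·t^n} = n!/(s-a)^(n+1), so L{e^(8t)·t} = 1/(s-8)^2

Final answer: 1/(s-8)^2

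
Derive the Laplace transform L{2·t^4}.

L{t^n} = n!/s^(n+1), so L{t^4} = 24/s^5. Then L{2·t^4} = 2·24/s^5 = 48/s^5

Final answer: 48/s^5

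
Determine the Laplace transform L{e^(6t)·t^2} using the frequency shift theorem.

L{e^(at)·t^n} = n!/(s-a)^(n+1), so L{e^(6t)·t^2} = 2/(s-6)^3

Final answer: 2/(s-6)^3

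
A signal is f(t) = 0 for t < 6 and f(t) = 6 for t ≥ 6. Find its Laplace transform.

f(t) = 6·u(t-6). L{u(t-6)} = e^(-6s)/s, so L{f(t)} = 6·e^(-6s)/s

Final answer: 6·e^(-6s)/s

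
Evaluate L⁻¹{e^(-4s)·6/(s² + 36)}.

L⁻¹{6/(s² + 36)} = sin(6t). By the time shift theorem, L⁻¹{e^(-as)F(s)} = u(t-a)f(t-a) with a=4, so L⁻¹{e^(-4s)·6/(s² + 36)} = u(t-4)·sin(6(t-4))

Final answer: u(t-4)·sin(6(t-4))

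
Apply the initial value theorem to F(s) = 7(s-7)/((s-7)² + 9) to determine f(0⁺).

f(0⁺) = lim_{s→∞} sF(s) = lim_{s→∞} 7s(s-7)/((s-7)² + 9) = 7

Final answer: 7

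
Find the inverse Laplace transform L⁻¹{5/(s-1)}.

L⁻¹{1/(s-a)} = e^(at), so L⁻¹{1/(s-1)} = e^t, and L⁻¹{5/(s-1)} = 5·e^t

Final answer: 5·e^t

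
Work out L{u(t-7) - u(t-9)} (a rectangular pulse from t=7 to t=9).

L{u(t-a)} = e^(-as)/s. L{u(t-7) - u(t-9)} = (e^(-7s) - e^(-9s))/s

Final answer: (e^(-7s) - e^(-9s))/s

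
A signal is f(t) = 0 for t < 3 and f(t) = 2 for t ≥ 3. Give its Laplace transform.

f(t) = 2·u(t-3). L{u(t-3)} = e^(-3s)/s, so L{f(t)} = 2·e^(-3s)/s

Final answer: 2·e^(-3s)/s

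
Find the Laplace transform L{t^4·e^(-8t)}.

L{t^n·e^(at)} = n!/(s-a)^(n+1), so L{t^4·e^(-8t)} = 24/(s+8)^5

Final answer: 24/(s+8)^5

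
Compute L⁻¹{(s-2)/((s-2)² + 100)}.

Using frequency shift: L⁻¹{(s-a)/((s-a)² + b²)} = e^(at)cos(bt). Here a=2, b=10

Final answer: e^(2t)·cos(10t)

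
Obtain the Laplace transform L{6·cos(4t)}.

L{cos(ωt)} = s/(s² + ω²), so L{cos(4t)} = s/(s² + 16). Then L{6·cos(4t)} = 6·s/(s² + 16) = 6s/(s² + 16)

Final answer: 6s/(s² + 16)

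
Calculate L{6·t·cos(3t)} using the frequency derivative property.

L{cos(3t)} = s/(s² + 9). Derivative: d/ds[s/(s² + 9)] = [(s² + 9) - s·2s]/(s² + 9)² = (9 - s²)/(s² + 9)². So L{t·cos(3t)} = -F'(s) = (s² - 9)/(s² + 9)². Then L{6·t·cos(3t)} = 6·(s² - 9)/(s² + 9)²

Final answer: 6·(s² - 9)/(s² + 9)²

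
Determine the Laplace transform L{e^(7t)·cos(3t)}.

L{e^(at)·cos(ωt)} = (s-a)/((s-a)² + ω²), so L{e^(7t)·cos(3t)} = (s-7)/((s-7)² + 9)

Final answer: (s-7)/((s-7)² + 9)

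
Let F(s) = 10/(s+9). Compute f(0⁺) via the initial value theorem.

f(0⁺) = lim_{s→∞} s·10/(s+9) = lim_{s→∞} 10s/(s+9) = 10

Final answer: 10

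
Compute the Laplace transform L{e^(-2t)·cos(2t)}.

L{e^(at)·cos(ωt)} = (s-a)/((s-a)² + ω²), so L{e^(-2t)·cos(2t)} = (s+2)/((s+2)² + 4)

Final answer: (s+2)/((s+2)² + 4)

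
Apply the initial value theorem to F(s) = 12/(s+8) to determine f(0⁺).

f(0⁺) = lim_{s→∞} s·12/(s+8) = lim_{s→∞} 12s/(s+8) = 12

Final answer: 12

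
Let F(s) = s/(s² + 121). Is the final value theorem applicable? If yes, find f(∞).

The final value theorem requires all poles of sF(s) in the left half-plane. sF(s) = s²/(s² + 121) has poles at s = ±11i (imaginary axis). Theorem does NOT apply (oscillatory system).

Final answer: Not applicable (oscillatory)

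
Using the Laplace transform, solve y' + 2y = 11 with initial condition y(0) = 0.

sY + 2Y = 11/s. Y = 11/(s(s+2)). Partial fractions: Y = 11/2/s - 11/2/(s+2)

Final answer: y(t) = 11/2(1 - e^(-2t))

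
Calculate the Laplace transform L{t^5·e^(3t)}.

L{t^n·e^(at)} = n!/(s-a)^(n+1), so L{t^5·e^(3t)} = 120/(s-3)^6

Final answer: 120/(s-3)^6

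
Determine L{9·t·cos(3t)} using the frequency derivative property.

L{cos(3t)} = s/(s² + 9). Derivative: d/ds[s/(s² + 9)] = [(s² + 9) - s·2s]/(s² + 9)² = (9 - s²)/(s² + 9)². So L{t·cos(3t)} = -F'(s) = (s² - 9)/(s² + 9)². Then L{9·t·cos(3t)} = 9·(s² - 9)/(s² + 9)²

Final answer: 9·(s² - 9)/(s² + 9)²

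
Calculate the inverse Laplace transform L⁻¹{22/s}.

L⁻¹{c/s} = c, so L⁻¹{22/s} = 22

Final answer: 22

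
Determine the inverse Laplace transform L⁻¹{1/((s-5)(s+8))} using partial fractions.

Decompose: A/(s-5) + B/(s+8). A = 1/13, B = -1/13. f(t) = (e^(5t) - e^(-8t))/13

Final answer: (e^(5t) - e^(-8t))/13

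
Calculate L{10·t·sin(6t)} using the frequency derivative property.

L{sin(6t)} = 6/(s² + 36). By L{t·f(t)} = -F'(s): -d/ds[6/(s² + 36)] = -(6)·(-2s)/(s² + 36)² = 12s/(s² + 36)². Then L{10·t·sin(6t)} = 10·12s/(s² + 36)² = 120s/(s² + 36)²

Final answer: 120s/(s² + 36)²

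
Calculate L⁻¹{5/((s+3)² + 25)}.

Form: b/((s-a)² + b²) → e^(at)sin(bt). With a=-3, b=5

Final answer: e^(-3t)·sin(5t)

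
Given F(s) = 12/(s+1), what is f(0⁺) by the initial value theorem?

f(0⁺) = lim_{s→∞} s·12/(s+1) = lim_{s→∞} 12s/(s+1) = 12

Final answer: 12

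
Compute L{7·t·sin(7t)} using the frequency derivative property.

L{sin(7t)} = 7/(s² + 49). By L{t·f(t)} = -F'(s): -d/ds[7/(s² + 49)] = -(7)·(-2s)/(s² + 49)² = 14s/(s² + 49)². Then L{7·t·sin(7t)} = 7·14s/(s² + 49)² = 98s/(s² + 49)²

Final answer: 98s/(s² + 49)²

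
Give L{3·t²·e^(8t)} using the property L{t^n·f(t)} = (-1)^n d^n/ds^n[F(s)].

L{e^(8t)} = 1/(s-8). d/ds[1/(s-8)] = -1/(s-8)². d²/ds²[1/(s-8)] = 2/(s-8)³. So L{t²·e^(8t)} = (-1)² · 2/(s-8)³ = 2/(s-8)³. Then L{3·t²·e^(8t)} = 3·2/(s-8)³ = 6/(s-8)³

Final answer: 6/(s-8)³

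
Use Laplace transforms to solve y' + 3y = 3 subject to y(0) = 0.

sY + 3Y = 3/s. Y = 3/(s(s+3)). Partial fractions: Y = 1/s - 1/(s+3)

Final answer: y(t) = (1 - e^(-3t))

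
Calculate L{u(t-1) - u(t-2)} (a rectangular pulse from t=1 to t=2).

L{u(t-a)} = e^(-as)/s. L{u(t-1) - u(t-2)} = (e^(-s) - e^(-2s))/s

Final answer: (e^(-s) - e^(-2s))/s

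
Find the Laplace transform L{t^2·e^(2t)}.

L{t^n·e^(at)} = n!/(s-a)^(n+1), so L{t^2·e^(2t)} = 2/(s-2)^3

Final answer: 2/(s-2)^3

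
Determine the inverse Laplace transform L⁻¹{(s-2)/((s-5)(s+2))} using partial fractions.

Using partial fractions, f(t) = (3e^(5t) + 4e^(-2t))/7

Final answer: (3e^(5t) + 4e^(-2t))/7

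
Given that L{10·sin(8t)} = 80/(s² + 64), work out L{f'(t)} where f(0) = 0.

L{f'(t)} = s·F(s) - f(0) = s·80/(s² + 64) - 0 = 80s/(s² + 64)

Final answer: 80s/(s² + 64)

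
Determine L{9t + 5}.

L{9t + 5} = 9·L{t} + 5·L{1} = 9/s² + 5/s

Final answer: 9/s² + 5/s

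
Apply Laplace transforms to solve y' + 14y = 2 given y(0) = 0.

sY + 14Y = 2/s. Y = 2/(s(s+14)). Partial fractions: Y = 1/7/s - 1/7/(s+14)

Final answer: y(t) = 1/7(1 - e^(-14t))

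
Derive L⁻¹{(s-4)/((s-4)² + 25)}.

Using frequency shift: L⁻¹{(s-a)/((s-a)² + b²)} = e^(at)cos(bt). Here a=4, b=5

Final answer: e^(4t)·cos(5t)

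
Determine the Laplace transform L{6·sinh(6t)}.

L{sinh(ωt)} = ω/(s² - ω²), so L{sinh(6t)} = 6/(s² - 36). Then L{6·sinh(6t)} = 6·6/(s² - 36) = 36/(s² - 36)

Final answer: 36/(s² - 36)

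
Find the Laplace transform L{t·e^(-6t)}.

L{t^n·e^(at)} = n!/(s-a)^(n+1), so L{t·e^(-6t)} = 1/(s+6)^2

Final answer: 1/(s+6)^2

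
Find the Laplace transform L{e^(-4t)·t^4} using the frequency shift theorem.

L{e^(at)·t^n} = n!/(s-a)^(n+1), so L{e^(-4t)·t^4} = 24/(s+4)^5

Final answer: 24/(s+4)^5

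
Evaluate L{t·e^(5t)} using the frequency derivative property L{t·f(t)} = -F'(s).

L{e^(5t)} = 1/(s-5). By frequency derivative: L{t·e^(5t)} = -d/ds[1/(s-5)] = -(-1)/(s-5)² = 1/(s-5)²

Final answer: 1/(s-5)²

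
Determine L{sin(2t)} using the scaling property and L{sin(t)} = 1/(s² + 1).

Using L{f(at)} = (1/a)F(s/a) with a=2: L{sin(2t)} = (1/2) · 1/((s/2)² + 1) = (1/2) · 1·4/(s² + 4) = 2/(s² + 4)

Final answer: 2/(s² + 4)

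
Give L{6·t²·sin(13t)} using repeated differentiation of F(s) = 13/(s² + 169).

F(s) = 13/(s² + 169). F'(s) = -26s/(s² + 169)². F''(s) = -26(169 - 3s²)/(s² + 169)³ = (78s² - 4394)/(s² + 169)³. So L{t²·sin(13t)} = (-1)² F''(s) = (78s² - 4394)/(s² + 169)³. Then L{6·t²·sin(13t)} = 6·(78s² - 4394)/(s² + 169)³ = (468s² - 26364)/(s² + 169)³

Final answer: (468s² - 26364)/(s² + 169)³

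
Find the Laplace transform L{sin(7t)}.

L{sin(ωt)} = ω/(s² + ω²), so L{sin(7t)} = 7/(s² + 49)

Final answer: 7/(s² + 49)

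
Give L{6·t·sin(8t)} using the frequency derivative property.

L{sin(8t)} = 8/(s² + 64). By L{t·f(t)} = -F'(s): -d/ds[8/(s² + 64)] = -(8)·(-2s)/(s² + 64)² = 16s/(s² + 64)². Then L{6·t·sin(8t)} = 6·16s/(s² + 64)² = 96s/(s² + 64)²

Final answer: 96s/(s² + 64)²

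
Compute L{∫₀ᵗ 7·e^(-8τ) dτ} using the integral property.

L{∫₀ᵗ f(τ)dτ} = F(s)/s with F(s) = 7/(s+8), so L{∫₀ᵗ 7·e^(-8τ) dτ} = 7/(s(s+8))

Final answer: 7/(s(s+8))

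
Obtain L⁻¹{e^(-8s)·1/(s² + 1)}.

L⁻¹{1/(s² + 1)} = sin(t). By the time shift theorem, L⁻¹{e^(-as)F(s)} = u(t-a)f(t-a) with a=8, so L⁻¹{e^(-8s)·1/(s² + 1)} = u(t-8)·sin((t-8))

Final answer: u(t-8)·sin((t-8))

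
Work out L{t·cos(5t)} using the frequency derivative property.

L{cos(5t)} = s/(s² + 25). Derivative: d/ds[s/(s² + 25)] = [(s² + 25) - s·2s]/(s² + 25)² = (25 - s²)/(s² + 25)². So L{t·cos(5t)} = -F'(s) = (s² - 25)/(s² + 25)²

Final answer: (s² - 25)/(s² + 25)²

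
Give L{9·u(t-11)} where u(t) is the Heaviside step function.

L{u(t-a)} = e^(-as)/s. Here a=11, so L{u(t-11)} = e^(-11s)/s, and L{9·u(t-11)} = 9·e^(-11s)/s

Final answer: 9·e^(-11s)/s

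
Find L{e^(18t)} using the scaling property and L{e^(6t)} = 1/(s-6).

Using L{f(at)} = (1/a)F(s/a) with a=3 and f(t) = e^(6t): L{e^(18t)} = (1/3) · 1/((s/3)-6) = (1/3) · 3/(s-18) = 1/(s-18)

Final answer: 1/(s-18)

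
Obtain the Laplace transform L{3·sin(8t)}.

L{sin(ωt)} = ω/(s² + ω²), so L{sin(8t)} = 8/(s² + 64). Then L{3·sin(8t)} = 3·8/(s² + 64) = 24/(s² + 64)

Final answer: 24/(s² + 64)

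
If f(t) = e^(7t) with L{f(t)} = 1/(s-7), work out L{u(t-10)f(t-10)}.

Time shift theorem: L{u(t-a)f(t-a)} = e^(-as)F(s). Here a=10, F(s) = 1/(s-7), so L{u(t-10)f(t-10)} = e^(-10s)·1/(s-7)

Final answer: e^(-10s)·1/(s-7)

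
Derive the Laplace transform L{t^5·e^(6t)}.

L{t^n·e^(at)} = n!/(s-a)^(n+1), so L{t^5·e^(6t)} = 120/(s-6)^6

Final answer: 120/(s-6)^6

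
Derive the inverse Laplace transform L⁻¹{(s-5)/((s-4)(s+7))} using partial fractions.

Using partial fractions, f(t) = (-e^(4t) + 12e^(-7t))/11

Final answer: (-e^(4t) + 12e^(-7t))/11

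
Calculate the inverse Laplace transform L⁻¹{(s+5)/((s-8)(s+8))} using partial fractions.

Using partial fractions, f(t) = (13e^(8t) + 3e^(-8t))/16

Final answer: (13e^(8t) + 3e^(-8t))/16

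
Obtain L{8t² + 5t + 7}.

L{8t² + 5t + 7} = 8·2/s³ + 5/s² + 7/s = 16/s³ + 5/s² + 7/s

Final answer: 16/s³ + 5/s² + 7/s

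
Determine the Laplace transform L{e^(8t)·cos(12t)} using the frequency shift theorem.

Frequency shift: L{e^(at)f(t)} = F(s-a). L{e^(8t)·cos(12t)} = (s-8)/((s-8)² + 144)

Final answer: (s-8)/((s-8)² + 144)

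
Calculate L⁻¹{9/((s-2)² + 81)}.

Form: b/((s-a)² + b²) → e^(at)sin(bt). With a=2, b=9

Final answer: e^(2t)·sin(9t)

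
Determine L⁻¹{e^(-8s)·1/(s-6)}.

L⁻¹{1/(s-6)} = e^(6t). By the time shift theorem, L⁻¹{e^(-as)F(s)} = u(t-a)f(t-a) with a=8, so L⁻¹{e^(-8s)·1/(s-6)} = u(t-8)·e^(6(t-8))

Final answer: u(t-8)·e^(6(t-8))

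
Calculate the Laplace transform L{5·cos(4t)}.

L{cos(ωt)} = s/(s² + ω²), so L{cos(4t)} = s/(s² + 16). Then L{5·cos(4t)} = 5·s/(s² + 16) = 5s/(s² + 16)

Final answer: 5s/(s² + 16)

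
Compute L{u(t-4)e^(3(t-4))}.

u(t-a)f(t-a) with f(t)=e^(3t). L{e^(3t)} = 1/(s-3). By time shift: e^(-4s)/(s-3)

Final answer: e^(-4s)/(s-3)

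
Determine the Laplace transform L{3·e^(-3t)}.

L{e^(at)} = 1/(s-a), so L{e^(-3t)} = 1/(s+3). Then L{3·e^(-3t)} = 3/(s+3)

Final answer: 3/(s+3)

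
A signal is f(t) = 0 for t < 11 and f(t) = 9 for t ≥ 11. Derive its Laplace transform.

f(t) = 9·u(t-11). L{u(t-11)} = e^(-11s)/s, so L{f(t)} = 9·e^(-11s)/s

Final answer: 9·e^(-11s)/s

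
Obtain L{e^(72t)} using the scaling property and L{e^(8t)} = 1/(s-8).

Using L{f(at)} = (1/a)F(s/a) with a=9 and f(t) = e^(8t): L{e^(72t)} = (1/9) · 1/((s/9)-8) = (1/9) · 9/(s-72) = 1/(s-72)

Final answer: 1/(s-72)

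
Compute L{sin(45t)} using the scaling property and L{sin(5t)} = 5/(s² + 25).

Using L{f(at)} = (1/a)F(s/a) with a=9: L{sin(45t)} = (1/9) · 5/((s/9)² + 25) = (1/9) · 5·81/(s² + 2025) = 45/(s² + 2025)

Final answer: 45/(s² + 2025)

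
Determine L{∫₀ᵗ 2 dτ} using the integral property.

L{∫₀ᵗ f(τ)dτ} = F(s)/s with f(t) = 2. F(s) = 2/s, so L{∫₀ᵗ 2 dτ} = (2/s)/s = 2/s². (Check: ∫₀ᵗ 2 dτ = 2t.)

Final answer: 2/s²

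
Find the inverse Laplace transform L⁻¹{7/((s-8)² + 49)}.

Using frequency shift, L⁻¹{7/((s-8)² + 49)} = e^(8t)·sin(7t)

Final answer: e^(8t)·sin(7t)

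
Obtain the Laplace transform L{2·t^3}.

L{t^n} = n!/s^(n+1), so L{t^3} = 6/s^4. Then L{2·t^3} = 2·6/s^4 = 12/s^4

Final answer: 12/s^4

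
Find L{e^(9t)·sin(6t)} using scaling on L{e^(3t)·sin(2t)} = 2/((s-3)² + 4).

Scaling with a=3: L{e^(9t)·sin(6t)} = (1/3) · 2/((s/3-3)² + 4). Simplifying: 6/((s-9)² + 36)

Final answer: 6/((s-9)² + 36)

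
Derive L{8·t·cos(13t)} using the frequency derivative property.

L{cos(13t)} = s/(s² + 169). Derivative: d/ds[s/(s² + 169)] = [(s² + 169) - s·2s]/(s² + 169)² = (169 - s²)/(s² + 169)². So L{t·cos(13t)} = -F'(s) = (s² - 169)/(s² + 169)². Then L{8·t·cos(13t)} = 8·(s² - 169)/(s² + 169)²

Final answer: 8·(s² - 169)/(s² + 169)²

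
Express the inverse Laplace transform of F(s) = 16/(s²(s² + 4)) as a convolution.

16/(s²(s² + 4)) = (1/s²)·(16/(s² + 4)) = L{t}·L{8·sin(2t)}. So f(t) = t*(8·sin(2t)) = ∫₀ᵗ 8τ·sin(2(t-τ)) dτ

Final answer: ∫₀ᵗ 8τ·sin(2(t-τ)) dτ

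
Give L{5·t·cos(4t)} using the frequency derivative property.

L{cos(4t)} = s/(s² + 16). Derivative: d/ds[s/(s² + 16)] = [(s² + 16) - s·2s]/(s² + 16)² = (16 - s²)/(s² + 16)². So L{t·cos(4t)} = -F'(s) = (s² - 16)/(s² + 16)². Then L{5·t·cos(4t)} = 5·(s² - 16)/(s² + 16)²

Final answer: 5·(s² - 16)/(s² + 16)²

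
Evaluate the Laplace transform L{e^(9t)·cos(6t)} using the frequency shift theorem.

Frequency shift: L{e^(at)f(t)} = F(s-a). L{e^(9t)·cos(6t)} = (s-9)/((s-9)² + 36)

Final answer: (s-9)/((s-9)² + 36)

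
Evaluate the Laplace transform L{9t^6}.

L{9t^6} = 9 · L{t^6} = 9 · 720/s^7 = 6480/s^7

Final answer: 6480/s^7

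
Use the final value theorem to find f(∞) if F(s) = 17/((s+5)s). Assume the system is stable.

f(∞) = lim_{s→0} sF(s) = lim_{s→0} 17/(s+5) = 17/5

Final answer: 17/5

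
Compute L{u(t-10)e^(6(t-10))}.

u(t-a)f(t-a) with f(t)=e^(6t). L{e^(6t)} = 1/(s-6). By time shift: e^(-10s)/(s-6)

Final answer: e^(-10s)/(s-6)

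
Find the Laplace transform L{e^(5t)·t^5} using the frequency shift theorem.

L{e^(at)·t^n} = n!/(s-a)^(n+1), so L{e^(5t)·t^5} = 120/(s-5)^6

Final answer: 120/(s-5)^6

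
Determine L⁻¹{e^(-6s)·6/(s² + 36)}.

L⁻¹{6/(s² + 36)} = sin(6t). By the time shift theorem, L⁻¹{e^(-as)F(s)} = u(t-a)f(t-a) with a=6, so L⁻¹{e^(-6s)·6/(s² + 36)} = u(t-6)·sin(6(t-6))

Final answer: u(t-6)·sin(6(t-6))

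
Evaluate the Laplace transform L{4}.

L{4} = 4 · L{1} = 4/s

Final answer: 4/s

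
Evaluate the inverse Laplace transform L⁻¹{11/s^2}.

L⁻¹{n!/s^(n+1)} = t^n with n=1. So L⁻¹{1/s^2} = t, and L⁻¹{11/s^2} = (11/1)·t = 11·t

Final answer: 11·t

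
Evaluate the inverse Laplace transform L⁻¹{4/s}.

L⁻¹{c/s} = c, so L⁻¹{4/s} = 4

Final answer: 4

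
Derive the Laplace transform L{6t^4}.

L{6t^4} = 6 · L{t^4} = 6 · 24/s^5 = 144/s^5

Final answer: 144/s^5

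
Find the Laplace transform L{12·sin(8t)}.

L{sin(ωt)} = ω/(s² + ω²), so L{sin(8t)} = 8/(s² + 64). Then L{12·sin(8t)} = 12·8/(s² + 64) = 96/(s² + 64)

Final answer: 96/(s² + 64)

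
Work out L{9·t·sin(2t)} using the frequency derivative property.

L{sin(2t)} = 2/(s² + 4). By L{t·f(t)} = -F'(s): -d/ds[2/(s² + 4)] = -(2)·(-2s)/(s² + 4)² = 4s/(s² + 4)². Then L{9·t·sin(2t)} = 9·4s/(s² + 4)² = 36s/(s² + 4)²

Final answer: 36s/(s² + 4)²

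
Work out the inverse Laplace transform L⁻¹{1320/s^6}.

L⁻¹{n!/s^(n+1)} = t^n with n=5. So L⁻¹{120/s^6} = t^5, and L⁻¹{1320/s^6} = (1320/120)·t^5 = 11·t^5

Final answer: 11·t^5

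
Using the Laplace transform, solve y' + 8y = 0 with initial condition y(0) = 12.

L{y'} + 8L{y} = 0. sY - 12 + 8Y = 0. Y(s+8) = 12. Y = 12/(s+8)

Final answer: y(t) = 12e^(-8t)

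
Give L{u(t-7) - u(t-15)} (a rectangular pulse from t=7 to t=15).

L{u(t-a)} = e^(-as)/s. L{u(t-7) - u(t-15)} = (e^(-7s) - e^(-15s))/s

Final answer: (e^(-7s) - e^(-15s))/s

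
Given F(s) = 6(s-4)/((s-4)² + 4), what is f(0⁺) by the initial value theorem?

f(0⁺) = lim_{s→∞} sF(s) = lim_{s→∞} 6s(s-4)/((s-4)² + 4) = 6

Final answer: 6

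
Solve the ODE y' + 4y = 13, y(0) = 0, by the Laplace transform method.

sY + 4Y = 13/s. Y = 13/(s(s+4)). Partial fractions: Y = 13/4/s - 13/4/(s+4)

Final answer: y(t) = 13/4(1 - e^(-4t))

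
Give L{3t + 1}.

L{3t + 1} = 3·L{t} + L{1} = 3/s² + 1/s

Final answer: 3/s² + 1/s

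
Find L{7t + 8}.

L{7t + 8} = 7·L{t} + 8·L{1} = 7/s² + 8/s

Final answer: 7/s² + 8/s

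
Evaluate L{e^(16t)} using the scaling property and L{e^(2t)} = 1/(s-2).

Using L{f(at)} = (1/a)F(s/a) with a=8 and f(t) = e^(2t): L{e^(16t)} = (1/8) · 1/((s/8)-2) = (1/8) · 8/(s-16) = 1/(s-16)

Final answer: 1/(s-16)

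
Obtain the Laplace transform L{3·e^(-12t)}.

L{e^(at)} = 1/(s-a), so L{e^(-12t)} = 1/(s+12). Then L{3·e^(-12t)} = 3/(s+12)

Final answer: 3/(s+12)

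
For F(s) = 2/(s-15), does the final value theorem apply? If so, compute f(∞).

sF(s) = 2s/(s-15) has a pole at s = 15 in the right half-plane. Theorem does NOT apply (unstable system; f(t) = 2·e^(15t) grows without bound).

Final answer: Not applicable (unstable)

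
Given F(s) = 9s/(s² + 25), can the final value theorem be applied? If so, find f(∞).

The final value theorem requires all poles of sF(s) in the left half-plane. sF(s) = 9s²/(s² + 25) has poles at s = ±5i (imaginary axis). Theorem does NOT apply (oscillatory system).

Final answer: Not applicable (oscillatory)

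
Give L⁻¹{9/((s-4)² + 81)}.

Form: b/((s-a)² + b²) → e^(at)sin(bt). With a=4, b=9

Final answer: e^(4t)·sin(9t)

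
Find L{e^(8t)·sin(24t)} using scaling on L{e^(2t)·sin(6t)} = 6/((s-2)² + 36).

Scaling with a=4: L{e^(8t)·sin(24t)} = (1/4) · 6/((s/4-2)² + 36). Simplifying: 24/((s-8)² + 576)

Final answer: 24/((s-8)² + 576)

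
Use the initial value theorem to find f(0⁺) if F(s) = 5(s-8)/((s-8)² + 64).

f(0⁺) = lim_{s→∞} sF(s) = lim_{s→∞} 5s(s-8)/((s-8)² + 64) = 5

Final answer: 5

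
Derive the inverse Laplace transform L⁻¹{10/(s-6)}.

L⁻¹{1/(s-a)} = e^(at), so L⁻¹{1/(s-6)} = e^(6t), and L⁻¹{10/(s-6)} = 10·e^(6t)

Final answer: 10·e^(6t)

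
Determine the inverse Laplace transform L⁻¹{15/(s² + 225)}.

L⁻¹{15/(s² + 225)} = sin(15t)

Final answer: sin(15t)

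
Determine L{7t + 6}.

L{7t + 6} = 7·L{t} + 6·L{1} = 7/s² + 6/s

Final answer: 7/s² + 6/s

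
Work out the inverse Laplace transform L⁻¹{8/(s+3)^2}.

L⁻¹{n!/(s-a)^(n+1)} = t^n·e^(at) with n=1, a=-3. So L⁻¹{1/(s+3)^2} = t·e^(-3t), and L⁻¹{8/(s+3)^2} = (8/1)·t·e^(-3t) = 8·t·e^(-3t)

Final answer: 8·t·e^(-3t)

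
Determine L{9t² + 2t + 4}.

L{9t² + 2t + 4} = 9·2/s³ + 2/s² + 4/s = 18/s³ + 2/s² + 4/s

Final answer: 18/s³ + 2/s² + 4/s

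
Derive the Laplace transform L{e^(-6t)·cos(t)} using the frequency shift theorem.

Frequency shift: L{e^(at)f(t)} = F(s-a). L{e^(-6t)·cos(t)} = (s+6)/((s+6)² + 1)

Final answer: (s+6)/((s+6)² + 1)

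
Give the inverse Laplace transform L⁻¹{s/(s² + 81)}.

L⁻¹{s/(s² + 81)} = cos(9t)

Final answer: cos(9t)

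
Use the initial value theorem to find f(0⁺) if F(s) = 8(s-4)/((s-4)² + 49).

f(0⁺) = lim_{s→∞} sF(s) = lim_{s→∞} 8s(s-4)/((s-4)² + 49) = 8

Final answer: 8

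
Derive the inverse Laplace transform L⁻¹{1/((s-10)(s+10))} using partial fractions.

Decompose: A/(s-10) + B/(s+10). A = 1/20, B = -1/20. f(t) = (e^(10t) - e^(-10t))/20

Final answer: (e^(10t) - e^(-10t))/20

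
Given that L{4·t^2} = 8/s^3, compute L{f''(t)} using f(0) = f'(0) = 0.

L{f''(t)} = s²F(s) - sf(0) - f'(0) = s²·8/s^3 - 0 - 0 = 8/s

Final answer: 8/s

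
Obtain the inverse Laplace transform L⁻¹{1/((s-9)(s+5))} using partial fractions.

Decompose: A/(s-9) + B/(s+5). A = 1/14, B = -1/14. f(t) = (e^(9t) - e^(-5t))/14

Final answer: (e^(9t) - e^(-5t))/14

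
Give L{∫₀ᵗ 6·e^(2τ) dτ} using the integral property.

L{∫₀ᵗ f(τ)dτ} = F(s)/s with F(s) = 6/(s-2), so L{∫₀ᵗ 6·e^(2τ) dτ} = 6/(s(s-2))

Final answer: 6/(s(s-2))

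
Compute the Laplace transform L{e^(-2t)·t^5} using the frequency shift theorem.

L{e^(at)·t^n} = n!/(s-a)^(n+1), so L{e^(-2t)·t^5} = 120/(s+2)^6

Final answer: 120/(s+2)^6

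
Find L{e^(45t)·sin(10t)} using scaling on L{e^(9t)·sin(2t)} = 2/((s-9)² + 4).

Scaling with a=5: L{e^(45t)·sin(10t)} = (1/5) · 2/((s/5-9)² + 4). Simplifying: 10/((s-45)² + 100)

Final answer: 10/((s-45)² + 100)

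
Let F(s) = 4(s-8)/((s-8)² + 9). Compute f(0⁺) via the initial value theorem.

f(0⁺) = lim_{s→∞} sF(s) = lim_{s→∞} 4s(s-8)/((s-8)² + 9) = 4

Final answer: 4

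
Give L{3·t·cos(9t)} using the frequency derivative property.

L{cos(9t)} = s/(s² + 81). Derivative: d/ds[s/(s² + 81)] = [(s² + 81) - s·2s]/(s² + 81)² = (81 - s²)/(s² + 81)². So L{t·cos(9t)} = -F'(s) = (s² - 81)/(s² + 81)². Then L{3·t·cos(9t)} = 3·(s² - 81)/(s² + 81)²

Final answer: 3·(s² - 81)/(s² + 81)²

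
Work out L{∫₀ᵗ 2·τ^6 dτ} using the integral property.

L{∫₀ᵗ f(τ)dτ} = F(s)/s with f(t) = 2t^6. F(s) = 1440/s^7, so L{∫₀ᵗ 2·τ^6 dτ} = (1440/s^7)/s = 1440/s^8. (Check: ∫₀ᵗ 2·τ^6 dτ = 2t^7/7.)

Final answer: 1440/s^8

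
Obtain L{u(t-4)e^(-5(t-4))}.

u(t-a)f(t-a) with f(t)=e^(-5t). L{e^(-5t)} = 1/(s+5). By time shift: e^(-4s)/(s+5)

Final answer: e^(-4s)/(s+5)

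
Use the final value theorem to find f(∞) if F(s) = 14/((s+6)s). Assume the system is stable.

f(∞) = lim_{s→0} sF(s) = lim_{s→0} 14/(s+6) = 7/3

Final answer: 7/3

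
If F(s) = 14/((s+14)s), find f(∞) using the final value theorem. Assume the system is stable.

f(∞) = lim_{s→0} sF(s) = lim_{s→0} 14/(s+14) = 1

Final answer: 1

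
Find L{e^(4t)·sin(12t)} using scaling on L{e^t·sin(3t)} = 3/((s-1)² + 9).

Scaling with a=4: L{e^(4t)·sin(12t)} = (1/4) · 3/((s/4-1)² + 9). Simplifying: 12/((s-4)² + 144)

Final answer: 12/((s-4)² + 144)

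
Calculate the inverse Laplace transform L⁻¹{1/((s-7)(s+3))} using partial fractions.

Decompose: A/(s-7) + B/(s+3). A = 1/10, B = -1/10. f(t) = (e^(7t) - e^(-3t))/10

Final answer: (e^(7t) - e^(-3t))/10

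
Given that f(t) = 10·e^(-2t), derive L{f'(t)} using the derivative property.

f(0) = 10, F(s) = 10/(s+2). L{f'(t)} = s·F(s) - f(0) = 10s/(s+2) - 10 = (10s - 10(s+2))/(s+2) = -20/(s+2)

Final answer: -20/(s+2)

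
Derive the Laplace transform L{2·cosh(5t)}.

L{cosh(ωt)} = s/(s² - ω²), so L{cosh(5t)} = s/(s² - 25). Then L{2·cosh(5t)} = 2·s/(s² - 25) = 2s/(s² - 25)

Final answer: 2s/(s² - 25)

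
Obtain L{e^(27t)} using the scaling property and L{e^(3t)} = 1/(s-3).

Using L{f(at)} = (1/a)F(s/a) with a=9 and f(t) = e^(3t): L{e^(27t)} = (1/9) · 1/((s/9)-3) = (1/9) · 9/(s-27) = 1/(s-27)

Final answer: 1/(s-27)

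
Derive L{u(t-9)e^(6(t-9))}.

u(t-a)f(t-a) with f(t)=e^(6t). L{e^(6t)} = 1/(s-6). By time shift: e^(-9s)/(s-6)

Final answer: e^(-9s)/(s-6)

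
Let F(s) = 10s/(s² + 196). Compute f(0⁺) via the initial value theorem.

f(0⁺) = lim_{s→∞} s·10s/(s² + 196) = lim_{s→∞} 10s²/(s² + 196) = 10

Final answer: 10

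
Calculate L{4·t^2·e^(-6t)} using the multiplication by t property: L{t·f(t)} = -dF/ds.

Using L{t^n·e^(at)} = n!/(s-a)^(n+1), L{t^2·e^(-6t)} = 2/(s+6)^3, so L{4·t^2·e^(-6t)} = 4·2/(s+6)^3 = 8/(s+6)^3

Final answer: 8/(s+6)^3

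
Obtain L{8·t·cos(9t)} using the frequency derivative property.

L{cos(9t)} = s/(s² + 81). Derivative: d/ds[s/(s² + 81)] = [(s² + 81) - s·2s]/(s² + 81)² = (81 - s²)/(s² + 81)². So L{t·cos(9t)} = -F'(s) = (s² - 81)/(s² + 81)². Then L{8·t·cos(9t)} = 8·(s² - 81)/(s² + 81)²

Final answer: 8·(s² - 81)/(s² + 81)²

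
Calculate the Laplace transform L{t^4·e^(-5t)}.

L{t^n·e^(at)} = n!/(s-a)^(n+1), so L{t^4·e^(-5t)} = 24/(s+5)^5

Final answer: 24/(s+5)^5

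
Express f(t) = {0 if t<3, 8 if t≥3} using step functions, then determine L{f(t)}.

f(t) = 8·u(t-3). L{u(t-3)} = e^(-3s)/s, so L{f(t)} = 8·e^(-3s)/s

Final answer: 8·e^(-3s)/s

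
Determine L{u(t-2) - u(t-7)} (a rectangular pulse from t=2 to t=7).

L{u(t-a)} = e^(-as)/s. L{u(t-2) - u(t-7)} = (e^(-2s) - e^(-7s))/s

Final answer: (e^(-2s) - e^(-7s))/s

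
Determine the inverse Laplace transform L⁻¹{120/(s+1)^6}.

L⁻¹{n!/(s-a)^(n+1)} = t^n·e^(at), so L⁻¹{120/(s+1)^6} = t^5·e^(-t)

Final answer: t^5·e^(-t)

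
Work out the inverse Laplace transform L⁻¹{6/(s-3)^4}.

L⁻¹{n!/(s-a)^(n+1)} = t^n·e^(at), so L⁻¹{6/(s-3)^4} = t^3·e^(3t)

Final answer: t^3·e^(3t)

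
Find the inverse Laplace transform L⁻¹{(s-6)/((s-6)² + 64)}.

Using frequency shift, L⁻¹{(s-6)/((s-6)² + 64)} = e^(6t)·cos(8t)

Final answer: e^(6t)·cos(8t)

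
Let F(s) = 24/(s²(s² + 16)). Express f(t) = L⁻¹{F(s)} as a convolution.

24/(s²(s² + 16)) = (1/s²)·(24/(s² + 16)) = L{t}·L{6·sin(4t)}. So f(t) = t*(6·sin(4t)) = ∫₀ᵗ 6τ·sin(4(t-τ)) dτ

Final answer: ∫₀ᵗ 6τ·sin(4(t-τ)) dτ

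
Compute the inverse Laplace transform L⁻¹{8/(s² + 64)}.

L⁻¹{8/(s² + 64)} = sin(8t)

Final answer: sin(8t)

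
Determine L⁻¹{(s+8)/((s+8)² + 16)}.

Using frequency shift: L⁻¹{(s-a)/((s-a)² + b²)} = e^(at)cos(bt). Here a=-8, b=4

Final answer: e^(-8t)·cos(4t)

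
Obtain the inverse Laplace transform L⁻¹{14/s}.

L⁻¹{c/s} = c, so L⁻¹{14/s} = 14

Final answer: 14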